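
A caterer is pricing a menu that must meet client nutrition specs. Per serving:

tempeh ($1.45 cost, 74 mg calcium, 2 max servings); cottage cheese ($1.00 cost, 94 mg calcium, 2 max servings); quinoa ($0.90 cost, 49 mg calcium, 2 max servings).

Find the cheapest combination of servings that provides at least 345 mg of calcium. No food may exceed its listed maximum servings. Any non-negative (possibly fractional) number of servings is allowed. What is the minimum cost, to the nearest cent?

$4.96

Cost per mg of calcium: cottage cheese $0.0106, quinoa $0.0184, tempeh $0.0196.
Take 2 servings of cottage cheese: +188.0 mg calcium for $2.00 (total $2.00, still need 157.0 mg).
Take 2 servings of quinoa: +98.0 mg calcium for $1.80 (total $3.80, still need 59.0 mg).
Take 0.7973 servings of tempeh: +59.0 mg calcium for $1.16 (total $4.96, still need 0.0 mg).
Filling from the cheapest source first is optimal under one linear minimum: $4.96.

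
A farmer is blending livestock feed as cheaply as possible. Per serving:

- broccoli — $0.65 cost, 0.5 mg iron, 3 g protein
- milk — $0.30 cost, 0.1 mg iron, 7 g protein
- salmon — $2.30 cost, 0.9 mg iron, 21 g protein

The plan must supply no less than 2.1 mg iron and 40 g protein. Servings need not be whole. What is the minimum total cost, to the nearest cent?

An LP optimum is at a vertex; with two nutrient constraints at most two foods are used. Check each candidate.
broccoli only: max(2.1/0.5, 40/3) = 13.33 servings → $8.67.
milk only: max(2.1/0.1, 40/7) = 21 servings → $6.30.
salmon only: max(2.1/0.9, 40/21) = 2.333 servings → $5.37.
broccoli + milk with both tight: 3.344 servings and 4.281 servings → $3.46.
broccoli + salmon with both tight: 1.038 servings and 1.756 servings → $4.71.
milk + salmon with both targets exact would need a negative amount; discard.
The minimum over all feasible corners is $3.46.

$3.46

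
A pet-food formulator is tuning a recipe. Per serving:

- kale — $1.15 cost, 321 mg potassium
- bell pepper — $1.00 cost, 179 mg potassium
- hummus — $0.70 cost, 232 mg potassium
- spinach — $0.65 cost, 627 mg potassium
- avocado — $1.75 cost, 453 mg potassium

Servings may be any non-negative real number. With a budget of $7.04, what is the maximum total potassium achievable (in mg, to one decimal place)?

6790.9 mg

Potassium per dollar: spinach 964.6, hummus 331.4, kale 279.1, avocado 258.9, bell pepper 179.
With no serving limits, spend the whole cost allowance on spinach: $7.04 / $0.65 × 627 mg = 6790.9 mg.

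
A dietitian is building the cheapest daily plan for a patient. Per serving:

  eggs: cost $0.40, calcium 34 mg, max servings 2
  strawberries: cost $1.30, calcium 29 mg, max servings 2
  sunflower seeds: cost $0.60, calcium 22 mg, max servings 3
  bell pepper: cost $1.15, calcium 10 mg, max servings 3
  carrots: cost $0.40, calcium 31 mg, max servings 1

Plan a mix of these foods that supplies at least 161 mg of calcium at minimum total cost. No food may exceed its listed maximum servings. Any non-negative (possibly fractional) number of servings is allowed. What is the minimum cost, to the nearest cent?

Cost per mg of calcium: eggs $0.0118, carrots $0.0129, sunflower seeds $0.0273, strawberries $0.0448, bell pepper $0.1150.
Take 2 servings of eggs: +68.0 mg calcium for $0.80 (total $0.80, still need 93.0 mg).
Take 1 serving of carrots: +31.0 mg calcium for $0.40 (total $1.20, still need 62.0 mg).
Take 2.818 servings of sunflower seeds: +62.0 mg calcium for $1.69 (total $2.89, still need 0.0 mg).
Filling from the cheapest source first is optimal under one linear minimum: $2.89.

$2.89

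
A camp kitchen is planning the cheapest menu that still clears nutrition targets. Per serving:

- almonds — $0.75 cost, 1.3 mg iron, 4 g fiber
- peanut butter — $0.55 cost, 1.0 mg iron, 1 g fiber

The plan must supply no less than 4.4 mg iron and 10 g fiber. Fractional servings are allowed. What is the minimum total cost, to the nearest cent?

$2.49

Check every corner: each single food scaled to meet both minima, and each pair solved so both constraints bind.
almonds only: max(4.4/1.3, 10/4) = 3.385 servings → $2.54.
peanut butter only: max(4.4/1.0, 10/1) = 10 servings → $5.50.
almonds + peanut butter with both tight: 2.074 servings and 1.704 servings → $2.49.
Cheapest feasible corner: $2.49.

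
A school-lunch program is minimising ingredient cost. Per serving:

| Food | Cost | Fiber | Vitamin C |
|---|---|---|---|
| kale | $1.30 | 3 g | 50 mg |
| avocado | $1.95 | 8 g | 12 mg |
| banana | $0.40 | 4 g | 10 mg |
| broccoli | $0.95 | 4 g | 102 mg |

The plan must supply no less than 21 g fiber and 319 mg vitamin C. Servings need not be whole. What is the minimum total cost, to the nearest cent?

An LP optimum is at a vertex; with two nutrient constraints at most two foods are used. Check each candidate.
kale only: max(21/3, 319/50) = 7 servings → $9.10.
avocado only: max(21/8, 319/12) = 26.58 servings → $51.84.
banana only: max(21/4, 319/10) = 31.9 servings → $12.76.
broccoli only: max(21/4, 319/102) = 5.25 servings → $4.99.
kale + avocado with both tight: 6.319 servings and 0.2555 servings → $8.71.
kale + banana with both tight: 6.271 servings and 0.5471 servings → $8.37.
kale + broccoli: intersection lies outside the first quadrant.
avocado + banana with both targets exact would need a negative amount; discard.
avocado + broccoli with both tight: 1.128 servings and 2.995 servings → $5.04.
banana + broccoli with both tight: 2.353 servings and 2.897 servings → $3.69.
So the least-cost plan costs $3.69.

$3.69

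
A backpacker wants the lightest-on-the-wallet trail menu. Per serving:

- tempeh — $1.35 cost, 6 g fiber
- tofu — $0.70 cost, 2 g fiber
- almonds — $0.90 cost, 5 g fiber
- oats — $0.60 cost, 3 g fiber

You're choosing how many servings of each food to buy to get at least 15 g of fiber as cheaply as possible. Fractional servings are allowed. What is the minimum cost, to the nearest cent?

$2.70

Cost per g of fiber: almonds $0.1800, oats $0.2000, tempeh $0.2250, tofu $0.3500.
With no serving limits, use only almonds: 15 g / 5 g = 3 servings × $0.90 = $2.70.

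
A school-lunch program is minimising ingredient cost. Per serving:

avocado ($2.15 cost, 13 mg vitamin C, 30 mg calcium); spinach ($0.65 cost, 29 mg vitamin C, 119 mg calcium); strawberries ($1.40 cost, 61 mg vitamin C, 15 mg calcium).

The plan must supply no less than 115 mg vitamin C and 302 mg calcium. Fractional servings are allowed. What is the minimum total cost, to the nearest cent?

$2.58

Compare the cost at each extreme point of the feasible region.
avocado only: max(115/13, 302/30) = 10.07 servings → $21.64.
spinach only: max(115/29, 302/119) = 3.966 servings → $2.58.
strawberries only: max(115/61, 302/15) = 20.13 servings → $28.19.
avocado + spinach with both tight: 7.278 servings and 0.7031 servings → $16.10.
avocado + strawberries with both targets exact would need a negative amount; discard.
spinach + strawberries with both tight: 2.447 servings and 0.722 servings → $2.60.
Cheapest feasible corner: $2.58.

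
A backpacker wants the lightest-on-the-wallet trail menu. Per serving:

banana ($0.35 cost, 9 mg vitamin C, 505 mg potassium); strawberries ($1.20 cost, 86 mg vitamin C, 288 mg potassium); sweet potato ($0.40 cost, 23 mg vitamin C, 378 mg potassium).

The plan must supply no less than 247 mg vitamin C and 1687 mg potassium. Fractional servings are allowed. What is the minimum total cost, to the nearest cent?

$3.67

Two binding constraints pin down two serving amounts, so the optimal mix uses at most two foods. The candidates are each food alone (scaled to the tighter of vitamin C/potassium) and each pair with both constraints tight.
banana only: max(247/9, 1687/505) = 27.44 servings → $9.61.
strawberries only: max(247/86, 1687/288) = 5.858 servings → $7.03.
sweet potato only: max(247/23, 1687/378) = 10.74 servings → $4.30.
banana + strawberries with both tight: 1.811 servings and 2.683 servings → $3.85.
banana + sweet potato with both targets exact would need a negative amount; discard.
strawberries + sweet potato with both tight: 2.108 servings and 2.857 servings → $3.67.
Cheapest feasible corner: $3.67.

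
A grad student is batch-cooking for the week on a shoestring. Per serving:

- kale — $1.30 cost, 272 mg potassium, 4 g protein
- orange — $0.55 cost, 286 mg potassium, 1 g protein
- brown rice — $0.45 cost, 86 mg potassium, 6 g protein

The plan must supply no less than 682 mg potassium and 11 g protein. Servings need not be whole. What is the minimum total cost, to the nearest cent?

Two binding constraints pin down two serving amounts, so the optimal mix uses at most two foods. The candidates are each food alone (scaled to the tighter of potassium/protein) and each pair with both constraints tight.
kale only: max(682/272, 11/4) = 2.75 servings → $3.58.
orange only: max(682/286, 11/1) = 11 servings → $6.05.
brown rice only: max(682/86, 11/6) = 7.93 servings → $3.57.
kale + orange: the both-tight solution has a negative serving — not a feasible corner.
kale + brown rice with both tight: 2.443 servings and 0.205 servings → $3.27.
orange + brown rice with both tight: 1.93 servings and 1.512 servings → $1.74.
Cheapest feasible corner: $1.74.

$1.74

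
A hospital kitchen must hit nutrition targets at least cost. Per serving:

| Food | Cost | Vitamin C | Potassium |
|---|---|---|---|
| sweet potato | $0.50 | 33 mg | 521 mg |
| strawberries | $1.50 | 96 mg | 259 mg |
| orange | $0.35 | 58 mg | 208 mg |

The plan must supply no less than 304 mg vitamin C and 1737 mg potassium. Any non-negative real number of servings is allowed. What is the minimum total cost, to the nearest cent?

$2.32

With two linear requirements the optimum uses one or two foods; enumerate the corners.
sweet potato only: max(304/33, 1737/521) = 9.212 servings → $4.61.
strawberries only: max(304/96, 1737/259) = 6.707 servings → $10.06.
orange only: max(304/58, 1737/208) = 8.351 servings → $2.92.
sweet potato + strawberries with both tight: 2.122 servings and 2.437 servings → $4.72.
sweet potato + orange with both tight: 1.606 servings and 4.327 servings → $2.32.
strawberries + orange with both targets exact would need a negative amount; discard.
So the least-cost plan costs $2.32.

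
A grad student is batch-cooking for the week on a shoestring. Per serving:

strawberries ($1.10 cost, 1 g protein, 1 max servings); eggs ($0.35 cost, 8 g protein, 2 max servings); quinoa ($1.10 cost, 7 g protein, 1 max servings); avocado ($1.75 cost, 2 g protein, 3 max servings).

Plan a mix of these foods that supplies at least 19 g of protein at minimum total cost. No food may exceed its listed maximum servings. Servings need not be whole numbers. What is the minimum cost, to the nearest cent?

Cost per g of protein: eggs $0.0437, quinoa $0.1571, avocado $0.8750, strawberries $1.1000.
Take 2 servings of eggs: +16.0 g protein for $0.70 (total $0.70, still need 3.0 g).
Take 0.4286 servings of quinoa: +3.0 g protein for $0.47 (total $1.17, still need 0.0 g).
Greedy by cheapest-per-g is optimal for a single linear constraint, so the minimum cost is $1.17.

$1.17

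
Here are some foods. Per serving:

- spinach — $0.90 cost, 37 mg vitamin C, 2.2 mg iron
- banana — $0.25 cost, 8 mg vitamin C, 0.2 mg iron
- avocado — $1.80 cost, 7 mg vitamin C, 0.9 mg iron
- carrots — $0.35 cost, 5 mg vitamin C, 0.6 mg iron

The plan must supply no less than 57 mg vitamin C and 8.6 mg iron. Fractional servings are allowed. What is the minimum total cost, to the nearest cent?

spinach only: max(57/37, 8.6/2.2) = 3.909 servings → $3.52.
banana only: max(57/8, 8.6/0.2) = 43 servings → $10.75.
avocado only: max(57/7, 8.6/0.9) = 9.556 servings → $17.20.
carrots only: max(57/5, 8.6/0.6) = 14.33 servings → $5.02.
spinach + banana: intersection lies outside the first quadrant.
spinach + avocado: intersection lies outside the first quadrant.
spinach + carrots: intersection lies outside the first quadrant.
banana + avocado with both targets exact would need a negative amount; discard.
banana + carrots with both targets exact would need a negative amount; discard.
avocado + carrots: intersection lies outside the first quadrant.
Cheapest feasible corner: $3.52.

$3.52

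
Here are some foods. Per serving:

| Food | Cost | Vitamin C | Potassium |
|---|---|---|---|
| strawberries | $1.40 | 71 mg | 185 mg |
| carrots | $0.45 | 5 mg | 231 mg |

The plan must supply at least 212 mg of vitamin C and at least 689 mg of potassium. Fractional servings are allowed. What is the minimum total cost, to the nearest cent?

Compare the cost at each extreme point of the feasible region.
strawberries only: max(212/71, 689/185) = 3.724 servings → $5.21.
carrots only: max(212/5, 689/231) = 42.4 servings → $19.08.
strawberries + carrots with both tight: 2.942 servings and 0.6267 servings → $4.40.
Cheapest feasible corner: $4.40.

$4.40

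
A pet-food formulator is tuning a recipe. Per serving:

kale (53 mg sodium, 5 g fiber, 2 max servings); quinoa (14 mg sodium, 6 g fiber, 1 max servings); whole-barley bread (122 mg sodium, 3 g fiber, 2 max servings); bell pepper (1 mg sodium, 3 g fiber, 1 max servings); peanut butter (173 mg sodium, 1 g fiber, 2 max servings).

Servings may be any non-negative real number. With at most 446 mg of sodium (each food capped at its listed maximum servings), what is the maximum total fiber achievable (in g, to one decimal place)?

25.5 g

Fiber per mg sodium: bell pepper 3, quinoa 0.4286, kale 0.09434, whole-barley bread 0.02459, peanut butter 0.00578.
Take 1 serving of bell pepper: uses 1 mg sodium, +3.0 g fiber (running total 3.0 g).
Take 1 serving of quinoa: uses 14 mg sodium, +6.0 g fiber (running total 9.0 g).
Take 2 servings of kale: uses 106 mg sodium, +10.0 g fiber (running total 19.0 g).
Take 2 servings of whole-barley bread: uses 244 mg sodium, +6.0 g fiber (running total 25.0 g).
Take 0.4682 servings of peanut butter: uses 81 mg sodium, +0.5 g fiber (running total 25.5 g).
Filling greedily by fiber-per-mg sodium is optimal for one linear limit, giving 25.5 g.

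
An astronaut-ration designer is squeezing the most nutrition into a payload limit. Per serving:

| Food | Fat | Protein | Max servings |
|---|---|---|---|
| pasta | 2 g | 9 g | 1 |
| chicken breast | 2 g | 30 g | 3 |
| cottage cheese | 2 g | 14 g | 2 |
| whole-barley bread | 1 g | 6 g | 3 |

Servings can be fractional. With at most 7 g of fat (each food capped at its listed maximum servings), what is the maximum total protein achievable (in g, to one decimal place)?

97.0 g

Protein per g fat: chicken breast 15, cottage cheese 7, whole-barley bread 6, pasta 4.5.
Take 3 servings of chicken breast: uses 6 g fat, +90.0 g protein (running total 90.0 g).
Take 0.5 servings of cottage cheese: uses 1 g fat, +7.0 g protein (running total 97.0 g).
Filling greedily by protein-per-g fat is optimal for one linear limit, giving 97.0 g.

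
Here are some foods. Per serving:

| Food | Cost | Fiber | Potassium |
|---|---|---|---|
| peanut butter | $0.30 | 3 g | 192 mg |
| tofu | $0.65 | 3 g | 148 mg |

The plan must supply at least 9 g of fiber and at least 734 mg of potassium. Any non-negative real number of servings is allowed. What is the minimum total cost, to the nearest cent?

$1.15

The cheapest plan sits at a corner of the feasible region — with two constraints it uses at most two foods.
peanut butter only: max(9/3, 734/192) = 3.823 servings → $1.15.
tofu only: max(9/3, 734/148) = 4.959 servings → $3.22.
peanut butter + tofu: the both-tight solution has a negative serving — not a feasible corner.
So the least-cost plan costs $1.15.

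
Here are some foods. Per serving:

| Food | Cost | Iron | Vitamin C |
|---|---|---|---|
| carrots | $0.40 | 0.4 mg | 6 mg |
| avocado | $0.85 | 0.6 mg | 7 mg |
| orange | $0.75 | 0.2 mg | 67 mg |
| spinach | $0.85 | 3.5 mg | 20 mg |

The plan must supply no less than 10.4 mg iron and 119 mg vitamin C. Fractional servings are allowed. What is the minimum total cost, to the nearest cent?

Check every corner: each single food scaled to meet both minima, and each pair solved so both constraints bind.
carrots only: max(10.4/0.4, 119/6) = 26 servings → $10.40.
avocado only: max(10.4/0.6, 119/7) = 17.33 servings → $14.73.
orange only: max(10.4/0.2, 119/67) = 52 servings → $39.00.
spinach only: max(10.4/3.5, 119/20) = 5.95 servings → $5.06.
carrots + avocado: the both-tight solution has a negative serving — not a feasible corner.
carrots + orange with both targets exact would need a negative amount; discard.
carrots + spinach with both tight: 16.04 servings and 1.138 servings → $7.38.
avocado + orange: the both-tight solution has a negative serving — not a feasible corner.
avocado + spinach with both tight: 16.68 servings and 0.112 servings → $14.27.
orange + spinach with both tight: 0.9046 servings and 2.92 servings → $3.16.
So the least-cost plan costs $3.16.

$3.16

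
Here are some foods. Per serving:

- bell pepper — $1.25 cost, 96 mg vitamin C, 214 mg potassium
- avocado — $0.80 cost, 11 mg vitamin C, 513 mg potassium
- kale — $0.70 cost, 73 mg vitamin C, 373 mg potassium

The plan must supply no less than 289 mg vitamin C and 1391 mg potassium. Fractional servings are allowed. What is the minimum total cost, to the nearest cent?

Minimising a linear cost over {vitamin C ≥ 289, potassium ≥ 1391, servings ≥ 0} — the optimum is at a vertex, using one or two foods.
bell pepper only: max(289/96, 1391/214) = 6.5 servings → $8.12.
avocado only: max(289/11, 1391/513) = 26.27 servings → $21.02.
kale only: max(289/73, 1391/373) = 3.959 servings → $2.77.
bell pepper + avocado with both tight: 2.835 servings and 1.529 servings → $4.77.
bell pepper + kale with both tight: 0.3098 servings and 3.551 servings → $2.87.
avocado + kale with both targets exact would need a negative amount; discard.
Cheapest feasible corner: $2.77.

$2.77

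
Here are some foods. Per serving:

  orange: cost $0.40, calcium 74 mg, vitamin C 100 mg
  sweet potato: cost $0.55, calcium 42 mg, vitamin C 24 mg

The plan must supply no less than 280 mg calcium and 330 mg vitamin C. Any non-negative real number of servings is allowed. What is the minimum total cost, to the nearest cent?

For a min-cost LP with two ≥-constraints, a basic feasible solution has at most two positive variables.
orange only: max(280/74, 330/100) = 3.784 servings → $1.51.
sweet potato only: max(280/42, 330/24) = 13.75 servings → $7.56.
orange + sweet potato with both tight: 2.946 servings and 1.477 servings → $1.99.
So the least-cost plan costs $1.51.

$1.51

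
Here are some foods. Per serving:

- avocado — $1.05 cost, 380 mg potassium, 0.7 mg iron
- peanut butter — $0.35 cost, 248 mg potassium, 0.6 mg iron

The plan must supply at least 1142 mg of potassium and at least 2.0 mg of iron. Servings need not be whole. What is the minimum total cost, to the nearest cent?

Two binding constraints pin down two serving amounts, so the optimal mix uses at most two foods. The candidates are each food alone (scaled to the tighter of potassium/iron) and each pair with both constraints tight.
avocado only: max(1142/380, 2.0/0.7) = 3.005 servings → $3.16.
peanut butter only: max(1142/248, 2.0/0.6) = 4.605 servings → $1.61.
avocado + peanut butter with both targets exact would need a negative amount; discard.
Cheapest feasible corner: $1.61.

$1.61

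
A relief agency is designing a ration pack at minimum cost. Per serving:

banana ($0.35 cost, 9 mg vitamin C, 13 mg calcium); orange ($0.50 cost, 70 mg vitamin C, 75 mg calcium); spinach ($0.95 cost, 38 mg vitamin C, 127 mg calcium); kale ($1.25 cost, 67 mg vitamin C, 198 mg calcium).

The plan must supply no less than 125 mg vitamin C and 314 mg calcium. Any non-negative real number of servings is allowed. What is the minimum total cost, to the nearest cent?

$1.99

Two binding constraints pin down two serving amounts, so the optimal mix uses at most two foods. The candidates are each food alone (scaled to the tighter of vitamin C/calcium) and each pair with both constraints tight.
banana only: max(125/9, 314/13) = 24.15 servings → $8.45.
orange only: max(125/70, 314/75) = 4.187 servings → $2.09.
spinach only: max(125/38, 314/127) = 3.289 servings → $3.12.
kale only: max(125/67, 314/198) = 1.866 servings → $2.33.
banana + orange with both targets exact would need a negative amount; discard.
banana + spinach with both tight: 6.076 servings and 1.851 servings → $3.88.
banana + kale with both tight: 4.075 servings and 1.318 servings → $3.07.
orange + spinach with both tight: 0.6528 servings and 2.087 servings → $2.31.
orange + kale with both tight: 0.4201 servings and 1.427 servings → $1.99.
spinach + kale: the both-tight solution has a negative serving — not a feasible corner.
The minimum over all feasible corners is $1.99.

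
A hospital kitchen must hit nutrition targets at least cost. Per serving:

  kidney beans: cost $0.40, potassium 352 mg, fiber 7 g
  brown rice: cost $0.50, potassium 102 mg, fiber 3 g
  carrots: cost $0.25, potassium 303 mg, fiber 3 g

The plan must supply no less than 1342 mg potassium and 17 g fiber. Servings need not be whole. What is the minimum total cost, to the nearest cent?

For a min-cost LP with two ≥-constraints, a basic feasible solution has at most two positive variables.
kidney beans only: max(1342/352, 17/7) = 3.812 servings → $1.52.
brown rice only: max(1342/102, 17/3) = 13.16 servings → $6.58.
carrots only: max(1342/303, 17/3) = 5.667 servings → $1.42.
kidney beans + brown rice: intersection lies outside the first quadrant.
kidney beans + carrots with both tight: 1.056 servings and 3.202 servings → $1.22.
brown rice + carrots with both tight: 1.866 servings and 3.801 servings → $1.88.
The minimum over all feasible corners is $1.22.

$1.22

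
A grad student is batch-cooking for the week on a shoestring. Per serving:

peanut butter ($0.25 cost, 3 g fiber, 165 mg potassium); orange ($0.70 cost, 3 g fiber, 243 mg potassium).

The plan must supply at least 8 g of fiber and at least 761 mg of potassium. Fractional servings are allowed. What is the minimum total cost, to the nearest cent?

An LP optimum is at a vertex; with two nutrient constraints at most two foods are used. Check each candidate.
peanut butter only: max(8/3, 761/165) = 4.612 servings → $1.15.
orange only: max(8/3, 761/243) = 3.132 servings → $2.19.
peanut butter + orange: intersection lies outside the first quadrant.
So the least-cost plan costs $1.15.

$1.15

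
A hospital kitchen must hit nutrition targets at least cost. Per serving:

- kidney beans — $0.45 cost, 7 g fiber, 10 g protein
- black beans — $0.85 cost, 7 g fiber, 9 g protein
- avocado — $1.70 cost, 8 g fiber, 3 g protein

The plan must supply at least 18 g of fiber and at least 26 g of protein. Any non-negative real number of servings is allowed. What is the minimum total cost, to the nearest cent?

$1.17

The cheapest plan sits at a corner of the feasible region — with two constraints it uses at most two foods.
kidney beans only: max(18/7, 26/10) = 2.6 servings → $1.17.
black beans only: max(18/7, 26/9) = 2.889 servings → $2.46.
avocado only: max(18/8, 26/3) = 8.667 servings → $14.73.
kidney beans + black beans: intersection lies outside the first quadrant.
kidney beans + avocado: intersection lies outside the first quadrant.
black beans + avocado: the both-tight solution has a negative serving — not a feasible corner.
The minimum over all feasible corners is $1.17.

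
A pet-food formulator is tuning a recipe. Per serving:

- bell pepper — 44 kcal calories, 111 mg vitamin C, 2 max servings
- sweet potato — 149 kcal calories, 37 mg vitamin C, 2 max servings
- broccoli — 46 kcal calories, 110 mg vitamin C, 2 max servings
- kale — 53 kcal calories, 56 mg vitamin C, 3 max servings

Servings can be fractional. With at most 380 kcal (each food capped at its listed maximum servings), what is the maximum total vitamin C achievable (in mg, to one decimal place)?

620.2 mg

Vitamin C per kcal: bell pepper 2.523, broccoli 2.391, kale 1.057, sweet potato 0.2483.
Take 2 servings of bell pepper: uses 88 kcal, +222.0 mg vitamin C (running total 222.0 mg).
Take 2 servings of broccoli: uses 92 kcal, +220.0 mg vitamin C (running total 442.0 mg).
Take 3 servings of kale: uses 159 kcal, +168.0 mg vitamin C (running total 610.0 mg).
Take 0.2752 servings of sweet potato: uses 41 kcal, +10.2 mg vitamin C (running total 620.2 mg).
Greedy by best ratio exhausts the calories allowance optimally: 620.2 mg.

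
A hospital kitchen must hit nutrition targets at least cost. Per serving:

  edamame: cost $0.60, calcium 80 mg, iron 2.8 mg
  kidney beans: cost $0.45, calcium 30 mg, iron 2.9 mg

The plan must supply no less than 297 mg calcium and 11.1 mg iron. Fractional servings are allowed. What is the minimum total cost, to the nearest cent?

At the optimum either one food covers both requirements or two foods hit both targets exactly; no other combination can be cheaper.
edamame only: max(297/80, 11.1/2.8) = 3.964 servings → $2.38.
kidney beans only: max(297/30, 11.1/2.9) = 9.9 servings → $4.46.
edamame + kidney beans with both tight: 3.57 servings and 0.3811 servings → $2.31.
Cheapest feasible corner: $2.31.

$2.31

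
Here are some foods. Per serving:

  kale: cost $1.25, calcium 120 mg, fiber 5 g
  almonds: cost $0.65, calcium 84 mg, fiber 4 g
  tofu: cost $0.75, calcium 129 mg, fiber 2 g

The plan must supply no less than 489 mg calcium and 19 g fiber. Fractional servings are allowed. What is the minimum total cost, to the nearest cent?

An LP optimum is at a vertex; with two nutrient constraints at most two foods are used. Check each candidate.
kale only: max(489/120, 19/5) = 4.075 servings → $5.09.
almonds only: max(489/84, 19/4) = 5.821 servings → $3.78.
tofu only: max(489/129, 19/2) = 9.5 servings → $7.12.
kale + almonds with both targets exact would need a negative amount; discard.
kale + tofu with both tight: 3.637 servings and 0.4074 servings → $4.85.
almonds + tofu with both tight: 4.233 servings and 1.034 servings → $3.53.
Cheapest feasible corner: $3.53.

$3.53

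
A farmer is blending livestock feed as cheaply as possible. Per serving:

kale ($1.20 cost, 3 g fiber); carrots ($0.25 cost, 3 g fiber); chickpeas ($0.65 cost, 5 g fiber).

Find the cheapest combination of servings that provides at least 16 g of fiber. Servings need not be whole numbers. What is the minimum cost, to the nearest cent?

$1.33

Cost per g of fiber: carrots $0.0833, chickpeas $0.1300, kale $0.4000.
With no serving limits, use only carrots: 16 g / 3 g = 5.333 servings × $0.25 = $1.33.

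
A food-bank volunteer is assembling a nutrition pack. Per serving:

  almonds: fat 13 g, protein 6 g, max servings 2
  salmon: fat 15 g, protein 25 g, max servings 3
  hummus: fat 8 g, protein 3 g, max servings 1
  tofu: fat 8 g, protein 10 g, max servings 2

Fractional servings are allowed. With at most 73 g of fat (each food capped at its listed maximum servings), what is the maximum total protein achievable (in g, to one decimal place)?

Protein per g fat: salmon 1.667, tofu 1.25, almonds 0.4615, hummus 0.375.
Take 3 servings of salmon: uses 45 g fat, +75.0 g protein (running total 75.0 g).
Take 2 servings of tofu: uses 16 g fat, +20.0 g protein (running total 95.0 g).
Take 0.9231 servings of almonds: uses 12 g fat, +5.5 g protein (running total 100.5 g).
Greedy by best ratio exhausts the fat allowance optimally: 100.5 g.

100.5 g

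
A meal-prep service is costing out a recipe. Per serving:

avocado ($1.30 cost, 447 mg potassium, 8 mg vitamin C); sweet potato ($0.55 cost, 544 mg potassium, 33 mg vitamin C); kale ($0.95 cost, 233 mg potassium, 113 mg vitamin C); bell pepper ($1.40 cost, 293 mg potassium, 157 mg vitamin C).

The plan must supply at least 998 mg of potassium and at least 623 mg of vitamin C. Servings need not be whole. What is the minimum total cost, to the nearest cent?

This is a tiny linear program; its minimum lies at a vertex of the feasible set. List the vertices and price them.
avocado only: max(998/447, 623/8) = 77.88 servings → $101.24.
sweet potato only: max(998/544, 623/33) = 18.88 servings → $10.38.
kale only: max(998/233, 623/113) = 5.513 servings → $5.24.
bell pepper only: max(998/293, 623/157) = 3.968 servings → $5.56.
avocado + sweet potato: intersection lies outside the first quadrant.
avocado + kale: intersection lies outside the first quadrant.
avocado + bell pepper: the both-tight solution has a negative serving — not a feasible corner.
sweet potato + kale: intersection lies outside the first quadrant.
sweet potato + bell pepper: intersection lies outside the first quadrant.
kale + bell pepper with both targets exact would need a negative amount; discard.
So the least-cost plan costs $5.24.

$5.24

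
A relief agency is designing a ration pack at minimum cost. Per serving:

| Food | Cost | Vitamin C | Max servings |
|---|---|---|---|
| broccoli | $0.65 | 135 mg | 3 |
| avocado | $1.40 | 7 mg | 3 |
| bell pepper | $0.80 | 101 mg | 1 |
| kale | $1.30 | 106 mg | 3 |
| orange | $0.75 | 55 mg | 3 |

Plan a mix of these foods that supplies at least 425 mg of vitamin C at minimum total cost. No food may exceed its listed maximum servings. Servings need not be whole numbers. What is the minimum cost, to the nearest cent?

Cost per mg of vitamin C: broccoli $0.0048, bell pepper $0.0079, kale $0.0123, orange $0.0136, avocado $0.2000.
Take 3 servings of broccoli: +405.0 mg vitamin C for $1.95 (total $1.95, still need 20.0 mg).
Take 0.198 servings of bell pepper: +20.0 mg vitamin C for $0.16 (total $2.11, still need 0.0 mg).
Greedy by cheapest-per-mg is optimal for a single linear constraint, so the minimum cost is $2.11.

$2.11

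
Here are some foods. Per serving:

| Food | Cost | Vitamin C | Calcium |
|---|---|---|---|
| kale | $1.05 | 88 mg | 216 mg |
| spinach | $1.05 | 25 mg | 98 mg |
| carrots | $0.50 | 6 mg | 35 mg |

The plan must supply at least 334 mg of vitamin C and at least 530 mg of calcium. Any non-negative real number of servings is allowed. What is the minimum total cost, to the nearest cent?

$3.99

Two binding constraints pin down two serving amounts, so the optimal mix uses at most two foods. The candidates are each food alone (scaled to the tighter of vitamin C/calcium) and each pair with both constraints tight.
kale only: max(334/88, 530/216) = 3.795 servings → $3.99.
spinach only: max(334/25, 530/98) = 13.36 servings → $14.03.
carrots only: max(334/6, 530/35) = 55.67 servings → $27.83.
kale + spinach: the both-tight solution has a negative serving — not a feasible corner.
kale + carrots: intersection lies outside the first quadrant.
spinach + carrots with both targets exact would need a negative amount; discard.
The minimum over all feasible corners is $3.99.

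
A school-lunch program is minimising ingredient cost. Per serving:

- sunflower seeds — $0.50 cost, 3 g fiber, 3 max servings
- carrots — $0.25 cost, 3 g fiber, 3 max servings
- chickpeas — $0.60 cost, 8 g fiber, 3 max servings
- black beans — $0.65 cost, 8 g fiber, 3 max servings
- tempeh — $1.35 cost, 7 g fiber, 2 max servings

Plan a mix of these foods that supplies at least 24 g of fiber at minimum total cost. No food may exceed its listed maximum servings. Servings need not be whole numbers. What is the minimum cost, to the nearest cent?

$1.80

Cost per g of fiber: chickpeas $0.0750, black beans $0.0813, carrots $0.0833, sunflower seeds $0.1667, tempeh $0.1929.
Take 3 servings of chickpeas: +24.0 g fiber for $1.80 (total $1.80, still need 0.0 g).
Filling from the cheapest source first is optimal under one linear minimum: $1.80.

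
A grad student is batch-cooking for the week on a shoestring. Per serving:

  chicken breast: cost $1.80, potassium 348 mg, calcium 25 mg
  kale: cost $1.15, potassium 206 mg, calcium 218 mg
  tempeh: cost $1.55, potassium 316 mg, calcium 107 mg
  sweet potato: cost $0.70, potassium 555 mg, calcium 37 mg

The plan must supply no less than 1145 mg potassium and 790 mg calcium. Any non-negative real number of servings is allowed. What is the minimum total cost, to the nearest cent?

chicken breast only: max(1145/348, 790/25) = 31.6 servings → $56.88.
kale only: max(1145/206, 790/218) = 5.558 servings → $6.39.
tempeh only: max(1145/316, 790/107) = 7.383 servings → $11.44.
sweet potato only: max(1145/555, 790/37) = 21.35 servings → $14.95.
chicken breast + kale with both tight: 1.228 servings and 3.483 servings → $6.22.
chicken breast + tempeh with both targets exact would need a negative amount; discard.
chicken breast + sweet potato with both targets exact would need a negative amount; discard.
kale + tempeh with both tight: 2.714 servings and 1.854 servings → $6.00.
kale + sweet potato with both tight: 3.494 servings and 0.7663 servings → $4.55.
tempeh + sweet potato: the both-tight solution has a negative serving — not a feasible corner.
So the least-cost plan costs $4.55.

$4.55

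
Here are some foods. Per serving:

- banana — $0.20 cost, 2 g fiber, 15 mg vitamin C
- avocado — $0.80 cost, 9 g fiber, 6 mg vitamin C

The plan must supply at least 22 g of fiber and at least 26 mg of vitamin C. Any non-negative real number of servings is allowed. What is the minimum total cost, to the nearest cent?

$1.97

With two linear requirements the optimum uses one or two foods; enumerate the corners.
banana only: max(22/2, 26/15) = 11 servings → $2.20.
avocado only: max(22/9, 26/6) = 4.333 servings → $3.47.
banana + avocado with both tight: 0.8293 servings and 2.26 servings → $1.97.
So the least-cost plan costs $1.97.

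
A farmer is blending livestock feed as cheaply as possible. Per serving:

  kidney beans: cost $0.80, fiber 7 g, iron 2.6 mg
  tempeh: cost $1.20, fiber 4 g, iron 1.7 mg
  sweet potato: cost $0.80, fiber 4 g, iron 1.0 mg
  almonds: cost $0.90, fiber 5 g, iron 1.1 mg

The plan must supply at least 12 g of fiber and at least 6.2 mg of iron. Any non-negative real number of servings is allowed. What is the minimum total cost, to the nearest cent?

With two linear requirements the optimum uses one or two foods; enumerate the corners.
kidney beans only: max(12/7, 6.2/2.6) = 2.385 servings → $1.91.
tempeh only: max(12/4, 6.2/1.7) = 3.647 servings → $4.38.
sweet potato only: max(12/4, 6.2/1.0) = 6.2 servings → $4.96.
almonds only: max(12/5, 6.2/1.1) = 5.636 servings → $5.07.
kidney beans + tempeh: intersection lies outside the first quadrant.
kidney beans + sweet potato: intersection lies outside the first quadrant.
kidney beans + almonds: the both-tight solution has a negative serving — not a feasible corner.
tempeh + sweet potato: the both-tight solution has a negative serving — not a feasible corner.
tempeh + almonds: intersection lies outside the first quadrant.
sweet potato + almonds: the both-tight solution has a negative serving — not a feasible corner.
So the least-cost plan costs $1.91.

$1.91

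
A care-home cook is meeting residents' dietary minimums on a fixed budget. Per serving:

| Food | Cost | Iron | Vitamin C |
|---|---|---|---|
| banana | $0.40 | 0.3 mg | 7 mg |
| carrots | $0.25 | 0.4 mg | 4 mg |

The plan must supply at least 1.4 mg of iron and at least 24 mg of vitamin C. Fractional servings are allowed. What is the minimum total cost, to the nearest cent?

An LP optimum is at a vertex; with two nutrient constraints at most two foods are used. Check each candidate.
banana only: max(1.4/0.3, 24/7) = 4.667 servings → $1.87.
carrots only: max(1.4/0.4, 24/4) = 6 servings → $1.50.
banana + carrots with both tight: 2.5 servings and 1.625 servings → $1.41.
The minimum over all feasible corners is $1.41.

$1.41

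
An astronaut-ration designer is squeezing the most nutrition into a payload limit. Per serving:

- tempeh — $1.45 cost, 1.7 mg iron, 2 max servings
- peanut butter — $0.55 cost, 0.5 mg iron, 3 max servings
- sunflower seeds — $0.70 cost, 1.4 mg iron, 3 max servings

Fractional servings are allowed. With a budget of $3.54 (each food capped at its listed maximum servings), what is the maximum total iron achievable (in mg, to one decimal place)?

5.9 mg

Iron per dollar: sunflower seeds 2, tempeh 1.172, peanut butter 0.9091.
Take 3 servings of sunflower seeds: spends $2.10, +4.2 mg iron (running total 4.2 mg).
Take 0.9931 servings of tempeh: spends $1.44, +1.7 mg iron (running total 5.9 mg).
Greedy by best ratio exhausts the cost allowance optimally: 5.9 mg.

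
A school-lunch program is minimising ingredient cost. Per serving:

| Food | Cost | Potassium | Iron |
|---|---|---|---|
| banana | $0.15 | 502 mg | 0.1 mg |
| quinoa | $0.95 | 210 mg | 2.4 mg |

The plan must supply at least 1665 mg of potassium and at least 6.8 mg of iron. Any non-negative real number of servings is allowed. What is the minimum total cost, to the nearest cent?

$2.93

This is a tiny linear program; its minimum lies at a vertex of the feasible set. List the vertices and price them.
banana only: max(1665/502, 6.8/0.1) = 68 servings → $10.20.
quinoa only: max(1665/210, 6.8/2.4) = 7.929 servings → $7.53.
banana + quinoa with both tight: 2.169 servings and 2.743 servings → $2.93.
So the least-cost plan costs $2.93.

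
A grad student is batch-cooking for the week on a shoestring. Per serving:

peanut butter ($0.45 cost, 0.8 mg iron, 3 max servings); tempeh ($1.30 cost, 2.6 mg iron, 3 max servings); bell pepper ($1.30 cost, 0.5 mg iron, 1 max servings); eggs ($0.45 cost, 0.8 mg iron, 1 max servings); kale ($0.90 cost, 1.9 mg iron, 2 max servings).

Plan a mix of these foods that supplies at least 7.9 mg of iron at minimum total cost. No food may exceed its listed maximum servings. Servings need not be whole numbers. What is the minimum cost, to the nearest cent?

Cost per mg of iron: kale $0.4737, tempeh $0.5000, peanut butter $0.5625, eggs $0.5625, bell pepper $2.6000.
Take 2 servings of kale: +3.8 mg iron for $1.80 (total $1.80, still need 4.1 mg).
Take 1.577 servings of tempeh: +4.1 mg iron for $2.05 (total $3.85, still need 0.0 mg).
Filling from the cheapest source first is optimal under one linear minimum: $3.85.

$3.85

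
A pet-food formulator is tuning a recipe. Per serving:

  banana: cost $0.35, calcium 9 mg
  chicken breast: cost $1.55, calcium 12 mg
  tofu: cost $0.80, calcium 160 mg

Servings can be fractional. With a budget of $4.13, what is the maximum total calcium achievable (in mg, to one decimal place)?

Calcium per dollar: tofu 200, banana 25.71, chicken breast 7.742.
With no serving limits, spend the whole cost allowance on tofu: $4.13 / $0.80 × 160 mg = 826.0 mg.

826.0 mg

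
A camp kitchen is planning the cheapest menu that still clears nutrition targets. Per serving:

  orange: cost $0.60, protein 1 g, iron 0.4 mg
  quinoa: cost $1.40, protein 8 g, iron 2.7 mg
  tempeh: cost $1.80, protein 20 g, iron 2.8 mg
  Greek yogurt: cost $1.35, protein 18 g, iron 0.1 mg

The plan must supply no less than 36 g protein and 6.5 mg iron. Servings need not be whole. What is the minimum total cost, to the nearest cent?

At the optimum either one food covers both requirements or two foods hit both targets exactly; no other combination can be cheaper.
orange only: max(36/1, 6.5/0.4) = 36 servings → $21.60.
quinoa only: max(36/8, 6.5/2.7) = 4.5 servings → $6.30.
tempeh only: max(36/20, 6.5/2.8) = 2.321 servings → $4.18.
Greek yogurt only: max(36/18, 6.5/0.1) = 65 servings → $87.75.
orange + quinoa with both targets exact would need a negative amount; discard.
orange + tempeh with both tight: 5.615 servings and 1.519 servings → $6.10.
orange + Greek yogurt with both tight: 15.97 servings and 1.113 servings → $11.09.
quinoa + tempeh with both tight: 0.9241 servings and 1.43 servings → $3.87.
quinoa + Greek yogurt with both tight: 2.372 servings and 0.9456 servings → $4.60.
tempeh + Greek yogurt with both targets exact would need a negative amount; discard.
So the least-cost plan costs $3.87.

$3.87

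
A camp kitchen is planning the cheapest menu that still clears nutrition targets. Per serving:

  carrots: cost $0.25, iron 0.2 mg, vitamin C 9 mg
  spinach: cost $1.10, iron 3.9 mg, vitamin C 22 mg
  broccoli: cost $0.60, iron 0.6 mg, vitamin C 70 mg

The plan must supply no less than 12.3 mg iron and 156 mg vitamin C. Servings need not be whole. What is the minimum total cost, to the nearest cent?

Compare the cost at each extreme point of the feasible region.
carrots only: max(12.3/0.2, 156/9) = 61.5 servings → $15.38.
spinach only: max(12.3/3.9, 156/22) = 7.091 servings → $7.80.
broccoli only: max(12.3/0.6, 156/70) = 20.5 servings → $12.30.
carrots + spinach with both tight: 11 servings and 2.59 servings → $5.60.
carrots + broccoli: the both-tight solution has a negative serving — not a feasible corner.
spinach + broccoli with both tight: 2.954 servings and 1.3 servings → $4.03.
Cheapest feasible corner: $4.03.

$4.03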